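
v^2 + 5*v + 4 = (v + 1)*(v + 4)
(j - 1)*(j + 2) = j^2 + j - 2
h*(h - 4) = h^2 - 4*h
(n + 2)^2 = n^2 + 4*n + 4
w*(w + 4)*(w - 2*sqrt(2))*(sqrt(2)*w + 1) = sqrt(2)*w^4 - 3*w^3 + 4*sqrt(2)*w^3 - 12*w^2 - 2*sqrt(2)*w^2 - 8*sqrt(2)*w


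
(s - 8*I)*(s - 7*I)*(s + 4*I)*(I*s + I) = I*s^4 + 11*s^3 + I*s^3 + 11*s^2 + 4*I*s^2 + 224*s + 4*I*s + 224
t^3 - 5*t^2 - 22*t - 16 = (t - 8)*(t + 1)*(t + 2)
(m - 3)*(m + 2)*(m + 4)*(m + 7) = m^4 + 10*m^3 + 11*m^2 - 94*m - 168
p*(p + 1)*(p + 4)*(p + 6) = p^4 + 11*p^3 + 34*p^2 + 24*p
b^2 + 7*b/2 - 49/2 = (b - 7/2)*(b + 7)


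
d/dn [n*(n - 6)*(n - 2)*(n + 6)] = 4*n^3 - 6*n^2 - 72*n + 72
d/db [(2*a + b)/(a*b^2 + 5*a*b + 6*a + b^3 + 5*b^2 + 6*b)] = (a*b^2 + 5*a*b + 6*a + b^3 + 5*b^2 + 6*b - (2*a + b)*(2*a*b + 5*a + 3*b^2 + 10*b + 6))/(a*b^2 + 5*a*b + 6*a + b^3 + 5*b^2 + 6*b)^2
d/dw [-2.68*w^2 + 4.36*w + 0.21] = 4.36 - 5.36*w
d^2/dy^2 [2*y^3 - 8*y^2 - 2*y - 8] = 12*y - 16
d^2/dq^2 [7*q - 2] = 0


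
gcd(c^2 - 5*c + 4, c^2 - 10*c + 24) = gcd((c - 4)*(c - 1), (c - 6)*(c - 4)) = c - 4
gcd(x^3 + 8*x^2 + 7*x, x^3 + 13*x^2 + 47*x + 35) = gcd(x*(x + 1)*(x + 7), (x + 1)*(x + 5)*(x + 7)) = x^2 + 8*x + 7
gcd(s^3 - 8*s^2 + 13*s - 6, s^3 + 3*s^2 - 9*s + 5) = s^2 - 2*s + 1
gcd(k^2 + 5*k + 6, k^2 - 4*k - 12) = k + 2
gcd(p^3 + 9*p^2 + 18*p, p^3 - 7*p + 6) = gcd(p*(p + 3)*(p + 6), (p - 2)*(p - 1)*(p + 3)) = p + 3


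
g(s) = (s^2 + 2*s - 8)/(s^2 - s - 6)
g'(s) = (1 - 2*s)*(s^2 + 2*s - 8)/(s^2 - s - 6)^2 + (2*s + 2)/(s^2 - s - 6) = (-3*s^2 + 4*s - 20)/(s^4 - 2*s^3 - 11*s^2 + 12*s + 36)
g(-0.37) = 1.57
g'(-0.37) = -0.73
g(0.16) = 1.25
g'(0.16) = -0.52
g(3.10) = 15.31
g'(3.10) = -140.06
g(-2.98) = -0.87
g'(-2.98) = -1.71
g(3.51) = 4.04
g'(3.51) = -5.44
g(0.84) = 0.92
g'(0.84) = -0.50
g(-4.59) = 0.20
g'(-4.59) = -0.26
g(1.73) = 0.33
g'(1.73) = -0.98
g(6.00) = 1.67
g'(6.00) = -0.18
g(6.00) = 1.67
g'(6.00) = -0.18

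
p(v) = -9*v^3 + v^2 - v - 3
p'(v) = -27*v^2 + 2*v - 1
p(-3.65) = 451.62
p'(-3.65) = -368.01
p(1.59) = -38.24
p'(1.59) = -66.08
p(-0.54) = -0.75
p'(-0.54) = -9.95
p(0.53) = -4.59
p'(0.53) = -7.52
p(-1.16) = 13.55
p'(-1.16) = -39.65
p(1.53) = -34.42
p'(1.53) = -61.14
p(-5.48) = 1513.61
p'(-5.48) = -822.78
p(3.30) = -318.84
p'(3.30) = -288.43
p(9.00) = -6492.00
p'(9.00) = -2170.00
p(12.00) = -15423.00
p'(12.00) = -3865.00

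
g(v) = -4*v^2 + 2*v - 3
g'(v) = 2 - 8*v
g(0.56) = -3.13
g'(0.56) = -2.48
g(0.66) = -3.42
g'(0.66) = -3.28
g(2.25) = -18.75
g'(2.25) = -16.00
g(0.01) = -2.98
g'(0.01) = 1.92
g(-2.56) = -34.33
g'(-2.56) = 22.48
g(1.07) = -5.44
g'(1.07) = -6.56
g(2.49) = -22.82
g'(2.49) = -17.92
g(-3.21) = -50.64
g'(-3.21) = 27.68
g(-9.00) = -345.00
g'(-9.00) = 74.00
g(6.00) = -135.00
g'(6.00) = -46.00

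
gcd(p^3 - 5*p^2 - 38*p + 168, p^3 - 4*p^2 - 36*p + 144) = p^2 + 2*p - 24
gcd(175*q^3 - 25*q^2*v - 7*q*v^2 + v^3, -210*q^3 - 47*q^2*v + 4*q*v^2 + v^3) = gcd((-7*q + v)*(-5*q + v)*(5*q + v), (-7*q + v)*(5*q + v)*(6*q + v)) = 35*q^2 + 2*q*v - v^2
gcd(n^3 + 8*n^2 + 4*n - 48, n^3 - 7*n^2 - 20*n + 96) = n + 4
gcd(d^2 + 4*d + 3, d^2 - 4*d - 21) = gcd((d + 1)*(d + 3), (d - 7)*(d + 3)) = d + 3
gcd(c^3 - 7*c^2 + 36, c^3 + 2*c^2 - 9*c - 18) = c^2 - c - 6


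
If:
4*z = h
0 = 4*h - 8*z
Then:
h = 0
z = 0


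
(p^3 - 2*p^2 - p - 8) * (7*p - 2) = 7*p^4 - 16*p^3 - 3*p^2 - 54*p + 16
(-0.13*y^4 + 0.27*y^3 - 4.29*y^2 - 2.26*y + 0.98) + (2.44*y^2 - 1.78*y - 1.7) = -0.13*y^4 + 0.27*y^3 - 1.85*y^2 - 4.04*y - 0.72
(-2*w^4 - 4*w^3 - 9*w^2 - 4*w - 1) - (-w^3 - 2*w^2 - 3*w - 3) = -2*w^4 - 3*w^3 - 7*w^2 - w + 2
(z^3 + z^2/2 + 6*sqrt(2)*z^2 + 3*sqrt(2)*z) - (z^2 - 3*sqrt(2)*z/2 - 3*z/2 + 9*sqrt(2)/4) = z^3 - z^2/2 + 6*sqrt(2)*z^2 + 3*z/2 + 9*sqrt(2)*z/2 - 9*sqrt(2)/4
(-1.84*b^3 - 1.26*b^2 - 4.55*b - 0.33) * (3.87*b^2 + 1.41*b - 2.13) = -7.1208*b^5 - 7.4706*b^4 - 15.4659*b^3 - 5.0088*b^2 + 9.2262*b + 0.7029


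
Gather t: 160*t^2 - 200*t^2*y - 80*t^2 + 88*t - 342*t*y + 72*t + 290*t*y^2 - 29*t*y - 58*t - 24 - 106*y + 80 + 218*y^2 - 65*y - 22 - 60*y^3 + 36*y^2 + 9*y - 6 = t^2*(80 - 200*y) + t*(290*y^2 - 371*y + 102) - 60*y^3 + 254*y^2 - 162*y + 28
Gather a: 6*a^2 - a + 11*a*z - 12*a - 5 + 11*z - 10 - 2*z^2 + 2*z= 6*a^2 + a*(11*z - 13) - 2*z^2 + 13*z - 15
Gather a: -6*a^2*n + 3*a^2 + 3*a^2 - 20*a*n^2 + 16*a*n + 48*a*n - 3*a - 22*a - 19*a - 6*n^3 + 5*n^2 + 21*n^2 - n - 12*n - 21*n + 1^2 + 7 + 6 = a^2*(6 - 6*n) + a*(-20*n^2 + 64*n - 44) - 6*n^3 + 26*n^2 - 34*n + 14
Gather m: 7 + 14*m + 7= 14*m + 14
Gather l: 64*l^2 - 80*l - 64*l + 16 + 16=64*l^2 - 144*l + 32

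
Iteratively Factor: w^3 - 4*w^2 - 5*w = (w + 1)*(w^2 - 5*w) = w*(w + 1)*(w - 5)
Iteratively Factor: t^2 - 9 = (t + 3)*(t - 3)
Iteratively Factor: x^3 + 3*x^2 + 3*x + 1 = (x + 1)*(x^2 + 2*x + 1) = (x + 1)^2*(x + 1)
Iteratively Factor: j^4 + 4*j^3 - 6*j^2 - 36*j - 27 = (j - 3)*(j^3 + 7*j^2 + 15*j + 9) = (j - 3)*(j + 3)*(j^2 + 4*j + 3) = (j - 3)*(j + 1)*(j + 3)*(j + 3)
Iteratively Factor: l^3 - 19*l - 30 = (l + 3)*(l^2 - 3*l - 10) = (l + 2)*(l + 3)*(l - 5)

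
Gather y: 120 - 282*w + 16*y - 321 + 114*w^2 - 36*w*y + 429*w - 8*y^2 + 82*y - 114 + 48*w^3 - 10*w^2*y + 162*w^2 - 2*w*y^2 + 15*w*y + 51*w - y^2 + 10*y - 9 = 48*w^3 + 276*w^2 + 198*w + y^2*(-2*w - 9) + y*(-10*w^2 - 21*w + 108) - 324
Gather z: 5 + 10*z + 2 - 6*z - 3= 4*z + 4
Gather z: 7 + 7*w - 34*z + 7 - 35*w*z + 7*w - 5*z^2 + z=14*w - 5*z^2 + z*(-35*w - 33) + 14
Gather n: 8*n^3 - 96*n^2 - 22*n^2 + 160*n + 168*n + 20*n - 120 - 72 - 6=8*n^3 - 118*n^2 + 348*n - 198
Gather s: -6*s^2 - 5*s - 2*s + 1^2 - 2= -6*s^2 - 7*s - 1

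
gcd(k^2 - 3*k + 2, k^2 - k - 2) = k - 2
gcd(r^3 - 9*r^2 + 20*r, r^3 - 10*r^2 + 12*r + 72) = 1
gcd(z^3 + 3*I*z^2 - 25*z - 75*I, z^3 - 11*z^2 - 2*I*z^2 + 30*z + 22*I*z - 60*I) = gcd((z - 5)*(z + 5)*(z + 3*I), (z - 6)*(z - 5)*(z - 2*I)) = z - 5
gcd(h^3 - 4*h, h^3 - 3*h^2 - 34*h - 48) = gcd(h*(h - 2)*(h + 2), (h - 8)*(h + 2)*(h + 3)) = h + 2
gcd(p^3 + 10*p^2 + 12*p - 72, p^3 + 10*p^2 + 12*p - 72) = p^3 + 10*p^2 + 12*p - 72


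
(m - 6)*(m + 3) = m^2 - 3*m - 18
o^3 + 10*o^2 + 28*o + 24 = (o + 2)^2*(o + 6)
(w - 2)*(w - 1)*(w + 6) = w^3 + 3*w^2 - 16*w + 12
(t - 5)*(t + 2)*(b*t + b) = b*t^3 - 2*b*t^2 - 13*b*t - 10*b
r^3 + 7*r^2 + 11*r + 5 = (r + 1)^2*(r + 5)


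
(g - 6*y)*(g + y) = g^2 - 5*g*y - 6*y^2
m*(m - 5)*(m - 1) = m^3 - 6*m^2 + 5*m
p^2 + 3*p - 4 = (p - 1)*(p + 4)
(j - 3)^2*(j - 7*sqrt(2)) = j^3 - 7*sqrt(2)*j^2 - 6*j^2 + 9*j + 42*sqrt(2)*j - 63*sqrt(2)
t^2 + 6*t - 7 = (t - 1)*(t + 7)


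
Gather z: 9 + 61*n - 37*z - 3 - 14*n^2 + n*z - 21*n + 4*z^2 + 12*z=-14*n^2 + 40*n + 4*z^2 + z*(n - 25) + 6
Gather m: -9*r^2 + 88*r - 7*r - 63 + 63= -9*r^2 + 81*r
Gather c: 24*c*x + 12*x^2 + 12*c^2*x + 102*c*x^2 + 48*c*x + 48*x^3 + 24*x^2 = 12*c^2*x + c*(102*x^2 + 72*x) + 48*x^3 + 36*x^2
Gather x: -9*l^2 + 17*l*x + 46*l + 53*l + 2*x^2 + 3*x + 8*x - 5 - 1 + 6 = -9*l^2 + 99*l + 2*x^2 + x*(17*l + 11)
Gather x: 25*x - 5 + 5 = 25*x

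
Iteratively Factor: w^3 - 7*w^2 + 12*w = (w - 4)*(w^2 - 3*w) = (w - 4)*(w - 3)*(w)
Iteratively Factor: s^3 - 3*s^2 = (s)*(s^2 - 3*s) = s*(s - 3)*(s)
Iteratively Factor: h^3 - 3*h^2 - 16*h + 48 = (h - 4)*(h^2 + h - 12) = (h - 4)*(h - 3)*(h + 4)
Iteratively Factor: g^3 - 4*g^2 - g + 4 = (g - 1)*(g^2 - 3*g - 4) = (g - 4)*(g - 1)*(g + 1)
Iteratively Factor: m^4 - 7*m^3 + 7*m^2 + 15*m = (m)*(m^3 - 7*m^2 + 7*m + 15) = m*(m - 3)*(m^2 - 4*m - 5) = m*(m - 5)*(m - 3)*(m + 1)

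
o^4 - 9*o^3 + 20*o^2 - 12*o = o*(o - 6)*(o - 2)*(o - 1)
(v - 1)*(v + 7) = v^2 + 6*v - 7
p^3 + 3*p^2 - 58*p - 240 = (p - 8)*(p + 5)*(p + 6)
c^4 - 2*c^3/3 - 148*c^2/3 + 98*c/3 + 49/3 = (c - 7)*(c - 1)*(c + 1/3)*(c + 7)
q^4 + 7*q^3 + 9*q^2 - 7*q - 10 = (q - 1)*(q + 1)*(q + 2)*(q + 5)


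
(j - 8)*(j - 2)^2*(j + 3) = j^4 - 9*j^3 + 76*j - 96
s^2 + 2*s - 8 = (s - 2)*(s + 4)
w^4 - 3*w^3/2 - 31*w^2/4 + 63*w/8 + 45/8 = (w - 3)*(w - 3/2)*(w + 1/2)*(w + 5/2)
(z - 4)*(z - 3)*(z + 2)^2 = z^4 - 3*z^3 - 12*z^2 + 20*z + 48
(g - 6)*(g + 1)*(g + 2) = g^3 - 3*g^2 - 16*g - 12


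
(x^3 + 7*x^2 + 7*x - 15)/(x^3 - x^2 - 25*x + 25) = (x + 3)/(x - 5)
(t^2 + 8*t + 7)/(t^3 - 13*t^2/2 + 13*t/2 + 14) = 2*(t + 7)/(2*t^2 - 15*t + 28)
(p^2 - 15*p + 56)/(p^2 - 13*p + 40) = (p - 7)/(p - 5)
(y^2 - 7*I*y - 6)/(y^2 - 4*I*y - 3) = (y - 6*I)/(y - 3*I)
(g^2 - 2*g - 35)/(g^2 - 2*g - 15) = (-g^2 + 2*g + 35)/(-g^2 + 2*g + 15)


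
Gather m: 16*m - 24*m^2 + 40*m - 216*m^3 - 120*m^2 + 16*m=-216*m^3 - 144*m^2 + 72*m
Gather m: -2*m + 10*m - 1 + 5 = 8*m + 4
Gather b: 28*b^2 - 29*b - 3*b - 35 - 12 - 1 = 28*b^2 - 32*b - 48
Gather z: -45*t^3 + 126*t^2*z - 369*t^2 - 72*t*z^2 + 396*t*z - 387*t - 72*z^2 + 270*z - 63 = -45*t^3 - 369*t^2 - 387*t + z^2*(-72*t - 72) + z*(126*t^2 + 396*t + 270) - 63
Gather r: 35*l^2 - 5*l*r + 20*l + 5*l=35*l^2 - 5*l*r + 25*l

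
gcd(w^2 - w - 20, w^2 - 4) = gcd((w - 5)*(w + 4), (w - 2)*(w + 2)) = 1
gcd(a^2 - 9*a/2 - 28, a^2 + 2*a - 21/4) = a + 7/2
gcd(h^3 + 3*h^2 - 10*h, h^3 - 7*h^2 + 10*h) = h^2 - 2*h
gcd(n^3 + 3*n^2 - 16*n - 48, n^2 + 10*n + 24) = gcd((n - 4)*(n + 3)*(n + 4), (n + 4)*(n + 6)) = n + 4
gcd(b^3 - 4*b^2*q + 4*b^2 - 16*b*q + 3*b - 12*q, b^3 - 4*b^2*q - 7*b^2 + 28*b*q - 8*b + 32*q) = -b^2 + 4*b*q - b + 4*q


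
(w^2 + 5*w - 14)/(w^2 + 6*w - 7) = (w - 2)/(w - 1)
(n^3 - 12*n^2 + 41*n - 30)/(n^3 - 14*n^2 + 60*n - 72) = (n^2 - 6*n + 5)/(n^2 - 8*n + 12)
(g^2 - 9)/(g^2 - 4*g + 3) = (g + 3)/(g - 1)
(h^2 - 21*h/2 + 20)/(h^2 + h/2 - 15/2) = (h - 8)/(h + 3)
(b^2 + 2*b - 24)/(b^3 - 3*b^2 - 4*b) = (b + 6)/(b*(b + 1))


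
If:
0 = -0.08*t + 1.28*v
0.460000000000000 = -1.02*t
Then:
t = -0.45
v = -0.03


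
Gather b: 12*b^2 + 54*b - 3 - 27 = 12*b^2 + 54*b - 30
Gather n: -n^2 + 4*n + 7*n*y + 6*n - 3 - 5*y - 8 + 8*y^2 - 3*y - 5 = -n^2 + n*(7*y + 10) + 8*y^2 - 8*y - 16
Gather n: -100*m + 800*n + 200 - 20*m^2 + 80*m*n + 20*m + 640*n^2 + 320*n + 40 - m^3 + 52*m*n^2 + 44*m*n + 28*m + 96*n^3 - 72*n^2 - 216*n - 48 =-m^3 - 20*m^2 - 52*m + 96*n^3 + n^2*(52*m + 568) + n*(124*m + 904) + 192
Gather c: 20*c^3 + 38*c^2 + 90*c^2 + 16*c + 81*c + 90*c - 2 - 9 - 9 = 20*c^3 + 128*c^2 + 187*c - 20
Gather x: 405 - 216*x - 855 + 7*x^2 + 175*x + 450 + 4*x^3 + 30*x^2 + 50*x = 4*x^3 + 37*x^2 + 9*x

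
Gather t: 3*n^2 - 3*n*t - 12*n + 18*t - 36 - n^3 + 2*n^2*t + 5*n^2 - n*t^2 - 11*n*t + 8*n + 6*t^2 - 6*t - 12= -n^3 + 8*n^2 - 4*n + t^2*(6 - n) + t*(2*n^2 - 14*n + 12) - 48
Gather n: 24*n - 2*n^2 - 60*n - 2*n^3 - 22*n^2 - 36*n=-2*n^3 - 24*n^2 - 72*n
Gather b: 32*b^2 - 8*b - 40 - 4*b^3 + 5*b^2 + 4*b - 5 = -4*b^3 + 37*b^2 - 4*b - 45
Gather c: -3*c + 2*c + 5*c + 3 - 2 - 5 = 4*c - 4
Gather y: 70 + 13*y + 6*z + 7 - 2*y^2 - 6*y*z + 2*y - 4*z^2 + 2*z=-2*y^2 + y*(15 - 6*z) - 4*z^2 + 8*z + 77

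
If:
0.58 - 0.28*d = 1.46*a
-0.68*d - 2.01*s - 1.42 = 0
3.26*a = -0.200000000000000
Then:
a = -0.06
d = 2.39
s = -1.52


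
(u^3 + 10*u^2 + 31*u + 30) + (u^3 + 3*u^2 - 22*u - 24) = 2*u^3 + 13*u^2 + 9*u + 6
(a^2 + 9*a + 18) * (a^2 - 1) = a^4 + 9*a^3 + 17*a^2 - 9*a - 18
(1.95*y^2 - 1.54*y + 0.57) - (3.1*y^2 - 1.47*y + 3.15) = -1.15*y^2 - 0.0700000000000001*y - 2.58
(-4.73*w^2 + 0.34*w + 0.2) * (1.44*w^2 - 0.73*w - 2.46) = -6.8112*w^4 + 3.9425*w^3 + 11.6756*w^2 - 0.9824*w - 0.492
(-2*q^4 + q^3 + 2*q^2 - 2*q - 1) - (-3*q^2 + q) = -2*q^4 + q^3 + 5*q^2 - 3*q - 1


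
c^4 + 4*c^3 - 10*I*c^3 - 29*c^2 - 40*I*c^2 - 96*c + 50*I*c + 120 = (c - 1)*(c + 5)*(c - 6*I)*(c - 4*I)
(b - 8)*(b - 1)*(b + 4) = b^3 - 5*b^2 - 28*b + 32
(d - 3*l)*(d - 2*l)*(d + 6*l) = d^3 + d^2*l - 24*d*l^2 + 36*l^3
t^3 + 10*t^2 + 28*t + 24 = (t + 2)^2*(t + 6)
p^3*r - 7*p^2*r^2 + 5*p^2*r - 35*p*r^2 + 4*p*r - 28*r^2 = (p + 4)*(p - 7*r)*(p*r + r)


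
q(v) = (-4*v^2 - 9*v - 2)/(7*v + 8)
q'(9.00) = -0.58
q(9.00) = -5.73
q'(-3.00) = -0.70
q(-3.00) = 0.85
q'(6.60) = -0.58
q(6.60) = -4.35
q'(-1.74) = -1.80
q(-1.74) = -0.37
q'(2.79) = -0.60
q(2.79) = -2.12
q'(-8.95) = -0.58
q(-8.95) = 4.43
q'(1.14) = -0.66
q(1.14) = -1.09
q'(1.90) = -0.62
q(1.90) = -1.57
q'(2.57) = -0.60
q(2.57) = -1.98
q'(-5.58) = -0.59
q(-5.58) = 2.46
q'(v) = (-8*v - 9)/(7*v + 8) - 7*(-4*v^2 - 9*v - 2)/(7*v + 8)^2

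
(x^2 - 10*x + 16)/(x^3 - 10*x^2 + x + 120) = (x - 2)/(x^2 - 2*x - 15)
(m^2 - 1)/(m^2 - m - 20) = (1 - m^2)/(-m^2 + m + 20)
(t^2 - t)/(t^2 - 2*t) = (t - 1)/(t - 2)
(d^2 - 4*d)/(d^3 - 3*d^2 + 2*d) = (d - 4)/(d^2 - 3*d + 2)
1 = 1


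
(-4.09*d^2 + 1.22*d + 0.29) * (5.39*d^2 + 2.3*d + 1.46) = -22.0451*d^4 - 2.8312*d^3 - 1.6023*d^2 + 2.4482*d + 0.4234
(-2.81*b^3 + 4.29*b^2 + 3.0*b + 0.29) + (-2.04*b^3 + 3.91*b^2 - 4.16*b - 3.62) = -4.85*b^3 + 8.2*b^2 - 1.16*b - 3.33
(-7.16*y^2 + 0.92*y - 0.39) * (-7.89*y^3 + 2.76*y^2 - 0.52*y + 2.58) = 56.4924*y^5 - 27.0204*y^4 + 9.3395*y^3 - 20.0276*y^2 + 2.5764*y - 1.0062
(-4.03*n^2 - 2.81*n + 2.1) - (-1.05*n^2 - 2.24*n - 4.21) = -2.98*n^2 - 0.57*n + 6.31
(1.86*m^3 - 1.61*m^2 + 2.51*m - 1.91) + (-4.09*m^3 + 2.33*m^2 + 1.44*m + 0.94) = -2.23*m^3 + 0.72*m^2 + 3.95*m - 0.97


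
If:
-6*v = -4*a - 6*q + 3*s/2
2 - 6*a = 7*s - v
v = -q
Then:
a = 171*v/74 + 3/37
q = -v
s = 8/37 - 68*v/37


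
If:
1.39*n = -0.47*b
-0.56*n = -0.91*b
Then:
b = 0.00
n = 0.00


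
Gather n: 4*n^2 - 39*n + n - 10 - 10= 4*n^2 - 38*n - 20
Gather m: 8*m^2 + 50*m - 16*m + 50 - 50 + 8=8*m^2 + 34*m + 8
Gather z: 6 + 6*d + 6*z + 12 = 6*d + 6*z + 18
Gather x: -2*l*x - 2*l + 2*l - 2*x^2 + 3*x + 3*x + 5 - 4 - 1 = -2*x^2 + x*(6 - 2*l)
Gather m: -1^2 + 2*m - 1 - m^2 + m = -m^2 + 3*m - 2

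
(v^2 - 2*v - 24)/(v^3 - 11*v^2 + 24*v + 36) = (v + 4)/(v^2 - 5*v - 6)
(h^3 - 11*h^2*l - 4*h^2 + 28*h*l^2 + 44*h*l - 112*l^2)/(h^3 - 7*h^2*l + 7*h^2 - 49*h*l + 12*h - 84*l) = (h^2 - 4*h*l - 4*h + 16*l)/(h^2 + 7*h + 12)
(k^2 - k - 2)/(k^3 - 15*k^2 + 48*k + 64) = (k - 2)/(k^2 - 16*k + 64)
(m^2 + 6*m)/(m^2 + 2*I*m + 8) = m*(m + 6)/(m^2 + 2*I*m + 8)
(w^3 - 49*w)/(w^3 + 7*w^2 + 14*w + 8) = w*(w^2 - 49)/(w^3 + 7*w^2 + 14*w + 8)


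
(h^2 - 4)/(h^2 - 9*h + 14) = (h + 2)/(h - 7)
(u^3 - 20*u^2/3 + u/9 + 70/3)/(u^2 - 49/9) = (3*u^2 - 13*u - 30)/(3*u + 7)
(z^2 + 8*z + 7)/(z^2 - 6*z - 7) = (z + 7)/(z - 7)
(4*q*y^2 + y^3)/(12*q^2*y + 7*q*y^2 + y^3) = y/(3*q + y)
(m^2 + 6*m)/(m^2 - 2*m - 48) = m/(m - 8)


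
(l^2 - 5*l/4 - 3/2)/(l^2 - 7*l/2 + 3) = (4*l + 3)/(2*(2*l - 3))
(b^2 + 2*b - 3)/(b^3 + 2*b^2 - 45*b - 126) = (b - 1)/(b^2 - b - 42)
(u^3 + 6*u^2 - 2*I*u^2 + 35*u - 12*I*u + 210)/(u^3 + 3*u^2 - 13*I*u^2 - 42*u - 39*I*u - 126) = (u^2 + u*(6 + 5*I) + 30*I)/(u^2 + u*(3 - 6*I) - 18*I)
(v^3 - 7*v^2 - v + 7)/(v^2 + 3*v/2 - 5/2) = 2*(v^2 - 6*v - 7)/(2*v + 5)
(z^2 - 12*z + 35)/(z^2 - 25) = (z - 7)/(z + 5)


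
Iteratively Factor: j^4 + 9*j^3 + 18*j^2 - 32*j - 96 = (j + 3)*(j^3 + 6*j^2 - 32) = (j + 3)*(j + 4)*(j^2 + 2*j - 8) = (j + 3)*(j + 4)^2*(j - 2)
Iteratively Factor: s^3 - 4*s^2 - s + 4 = (s - 1)*(s^2 - 3*s - 4) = (s - 1)*(s + 1)*(s - 4)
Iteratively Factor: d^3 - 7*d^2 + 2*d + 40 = (d - 4)*(d^2 - 3*d - 10) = (d - 5)*(d - 4)*(d + 2)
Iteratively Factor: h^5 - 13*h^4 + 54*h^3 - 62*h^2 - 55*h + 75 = (h + 1)*(h^4 - 14*h^3 + 68*h^2 - 130*h + 75) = (h - 1)*(h + 1)*(h^3 - 13*h^2 + 55*h - 75) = (h - 5)*(h - 1)*(h + 1)*(h^2 - 8*h + 15) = (h - 5)^2*(h - 1)*(h + 1)*(h - 3)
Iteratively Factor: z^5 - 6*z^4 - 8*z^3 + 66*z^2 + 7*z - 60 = (z + 3)*(z^4 - 9*z^3 + 19*z^2 + 9*z - 20) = (z - 4)*(z + 3)*(z^3 - 5*z^2 - z + 5) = (z - 4)*(z - 1)*(z + 3)*(z^2 - 4*z - 5) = (z - 4)*(z - 1)*(z + 1)*(z + 3)*(z - 5)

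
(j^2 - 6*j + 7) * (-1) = -j^2 + 6*j - 7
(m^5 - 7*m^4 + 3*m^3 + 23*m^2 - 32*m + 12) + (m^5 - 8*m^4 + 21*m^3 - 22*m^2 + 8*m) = 2*m^5 - 15*m^4 + 24*m^3 + m^2 - 24*m + 12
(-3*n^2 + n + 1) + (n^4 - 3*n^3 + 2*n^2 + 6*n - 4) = n^4 - 3*n^3 - n^2 + 7*n - 3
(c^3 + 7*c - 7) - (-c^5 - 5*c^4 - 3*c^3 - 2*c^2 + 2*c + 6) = c^5 + 5*c^4 + 4*c^3 + 2*c^2 + 5*c - 13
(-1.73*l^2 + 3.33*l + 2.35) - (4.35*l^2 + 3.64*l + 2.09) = -6.08*l^2 - 0.31*l + 0.26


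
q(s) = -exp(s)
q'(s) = -exp(s)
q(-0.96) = -0.38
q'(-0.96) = -0.38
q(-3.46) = -0.03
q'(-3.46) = -0.03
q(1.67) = -5.31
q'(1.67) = -5.31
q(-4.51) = -0.01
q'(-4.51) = -0.01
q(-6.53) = -0.00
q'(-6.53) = -0.00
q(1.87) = -6.49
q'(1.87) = -6.49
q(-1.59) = -0.20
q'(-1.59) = -0.20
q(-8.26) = -0.00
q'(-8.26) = -0.00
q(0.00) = -1.00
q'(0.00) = -1.00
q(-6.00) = 0.00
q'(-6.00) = 0.00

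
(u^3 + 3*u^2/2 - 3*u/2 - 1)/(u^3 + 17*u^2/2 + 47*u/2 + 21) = (2*u^2 - u - 1)/(2*u^2 + 13*u + 21)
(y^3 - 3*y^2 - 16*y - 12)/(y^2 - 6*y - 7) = (y^2 - 4*y - 12)/(y - 7)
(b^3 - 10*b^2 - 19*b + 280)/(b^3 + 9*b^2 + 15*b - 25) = (b^2 - 15*b + 56)/(b^2 + 4*b - 5)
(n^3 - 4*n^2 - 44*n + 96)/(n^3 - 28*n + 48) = (n - 8)/(n - 4)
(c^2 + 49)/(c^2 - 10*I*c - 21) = (c + 7*I)/(c - 3*I)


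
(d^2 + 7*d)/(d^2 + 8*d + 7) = d/(d + 1)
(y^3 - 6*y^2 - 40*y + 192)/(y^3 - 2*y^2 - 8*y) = (y^2 - 2*y - 48)/(y*(y + 2))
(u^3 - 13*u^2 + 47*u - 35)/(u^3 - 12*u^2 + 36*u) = (u^3 - 13*u^2 + 47*u - 35)/(u*(u^2 - 12*u + 36))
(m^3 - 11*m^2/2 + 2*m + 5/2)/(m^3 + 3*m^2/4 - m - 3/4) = 2*(2*m^2 - 9*m - 5)/(4*m^2 + 7*m + 3)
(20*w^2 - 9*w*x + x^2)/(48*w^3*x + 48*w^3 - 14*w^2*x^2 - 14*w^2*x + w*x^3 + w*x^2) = (20*w^2 - 9*w*x + x^2)/(w*(48*w^2*x + 48*w^2 - 14*w*x^2 - 14*w*x + x^3 + x^2))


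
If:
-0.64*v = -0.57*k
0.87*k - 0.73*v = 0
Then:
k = 0.00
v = 0.00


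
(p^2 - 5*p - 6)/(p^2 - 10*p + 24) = (p + 1)/(p - 4)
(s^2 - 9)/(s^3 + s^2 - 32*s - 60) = (s^2 - 9)/(s^3 + s^2 - 32*s - 60)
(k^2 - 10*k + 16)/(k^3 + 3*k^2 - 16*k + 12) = (k - 8)/(k^2 + 5*k - 6)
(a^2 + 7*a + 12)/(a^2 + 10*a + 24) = (a + 3)/(a + 6)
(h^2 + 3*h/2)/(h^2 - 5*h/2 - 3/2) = h*(2*h + 3)/(2*h^2 - 5*h - 3)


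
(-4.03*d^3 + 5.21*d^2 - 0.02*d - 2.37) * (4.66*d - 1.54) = -18.7798*d^4 + 30.4848*d^3 - 8.1166*d^2 - 11.0134*d + 3.6498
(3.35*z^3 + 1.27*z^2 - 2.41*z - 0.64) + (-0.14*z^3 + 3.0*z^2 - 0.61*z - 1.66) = 3.21*z^3 + 4.27*z^2 - 3.02*z - 2.3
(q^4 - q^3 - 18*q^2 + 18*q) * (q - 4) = q^5 - 5*q^4 - 14*q^3 + 90*q^2 - 72*q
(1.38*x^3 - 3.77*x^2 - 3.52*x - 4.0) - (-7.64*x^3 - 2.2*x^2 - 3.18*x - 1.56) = 9.02*x^3 - 1.57*x^2 - 0.34*x - 2.44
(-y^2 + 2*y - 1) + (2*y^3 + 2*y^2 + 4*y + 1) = 2*y^3 + y^2 + 6*y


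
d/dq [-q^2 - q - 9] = -2*q - 1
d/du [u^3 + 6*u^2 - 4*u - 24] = 3*u^2 + 12*u - 4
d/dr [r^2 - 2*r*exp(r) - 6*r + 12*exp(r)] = -2*r*exp(r) + 2*r + 10*exp(r) - 6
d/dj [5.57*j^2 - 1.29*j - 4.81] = 11.14*j - 1.29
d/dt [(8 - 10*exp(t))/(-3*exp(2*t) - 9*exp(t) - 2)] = (-30*exp(2*t) + 48*exp(t) + 92)*exp(t)/(9*exp(4*t) + 54*exp(3*t) + 93*exp(2*t) + 36*exp(t) + 4)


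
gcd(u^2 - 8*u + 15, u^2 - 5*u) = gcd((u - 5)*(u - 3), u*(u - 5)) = u - 5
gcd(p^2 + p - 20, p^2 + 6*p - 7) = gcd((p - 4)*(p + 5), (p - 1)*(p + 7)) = 1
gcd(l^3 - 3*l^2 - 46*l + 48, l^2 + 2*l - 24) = l + 6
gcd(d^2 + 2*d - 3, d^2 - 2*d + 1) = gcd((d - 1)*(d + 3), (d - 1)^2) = d - 1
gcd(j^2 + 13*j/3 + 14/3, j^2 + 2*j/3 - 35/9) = j + 7/3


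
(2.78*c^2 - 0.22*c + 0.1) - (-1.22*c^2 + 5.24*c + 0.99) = 4.0*c^2 - 5.46*c - 0.89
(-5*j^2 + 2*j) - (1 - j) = -5*j^2 + 3*j - 1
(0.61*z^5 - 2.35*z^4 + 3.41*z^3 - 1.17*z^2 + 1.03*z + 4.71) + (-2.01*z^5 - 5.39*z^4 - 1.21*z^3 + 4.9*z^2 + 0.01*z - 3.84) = -1.4*z^5 - 7.74*z^4 + 2.2*z^3 + 3.73*z^2 + 1.04*z + 0.87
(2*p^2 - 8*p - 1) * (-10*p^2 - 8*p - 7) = -20*p^4 + 64*p^3 + 60*p^2 + 64*p + 7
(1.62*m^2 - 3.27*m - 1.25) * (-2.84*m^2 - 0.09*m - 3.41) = -4.6008*m^4 + 9.141*m^3 - 1.6799*m^2 + 11.2632*m + 4.2625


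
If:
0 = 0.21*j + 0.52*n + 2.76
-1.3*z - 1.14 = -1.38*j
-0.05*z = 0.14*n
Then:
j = -227.33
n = 86.50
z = -242.20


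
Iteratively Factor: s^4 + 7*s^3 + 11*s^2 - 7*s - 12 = (s - 1)*(s^3 + 8*s^2 + 19*s + 12) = (s - 1)*(s + 4)*(s^2 + 4*s + 3) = (s - 1)*(s + 1)*(s + 4)*(s + 3)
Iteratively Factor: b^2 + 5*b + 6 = (b + 2)*(b + 3)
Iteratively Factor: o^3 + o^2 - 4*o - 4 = (o + 1)*(o^2 - 4) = (o + 1)*(o + 2)*(o - 2)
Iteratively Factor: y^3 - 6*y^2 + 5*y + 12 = (y - 4)*(y^2 - 2*y - 3) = (y - 4)*(y + 1)*(y - 3)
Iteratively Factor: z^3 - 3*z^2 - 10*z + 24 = (z - 2)*(z^2 - z - 12) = (z - 2)*(z + 3)*(z - 4)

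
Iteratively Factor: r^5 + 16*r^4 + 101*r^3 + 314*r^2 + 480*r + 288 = (r + 4)*(r^4 + 12*r^3 + 53*r^2 + 102*r + 72) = (r + 3)*(r + 4)*(r^3 + 9*r^2 + 26*r + 24) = (r + 3)^2*(r + 4)*(r^2 + 6*r + 8) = (r + 3)^2*(r + 4)^2*(r + 2)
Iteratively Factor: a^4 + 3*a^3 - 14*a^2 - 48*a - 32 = (a + 2)*(a^3 + a^2 - 16*a - 16) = (a + 1)*(a + 2)*(a^2 - 16) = (a - 4)*(a + 1)*(a + 2)*(a + 4)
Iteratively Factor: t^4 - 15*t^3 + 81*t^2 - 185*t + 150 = (t - 3)*(t^3 - 12*t^2 + 45*t - 50) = (t - 3)*(t - 2)*(t^2 - 10*t + 25) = (t - 5)*(t - 3)*(t - 2)*(t - 5)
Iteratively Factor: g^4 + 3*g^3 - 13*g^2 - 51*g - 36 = (g + 3)*(g^3 - 13*g - 12) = (g + 1)*(g + 3)*(g^2 - g - 12) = (g + 1)*(g + 3)^2*(g - 4)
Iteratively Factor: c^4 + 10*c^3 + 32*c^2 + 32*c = (c + 4)*(c^3 + 6*c^2 + 8*c) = (c + 4)^2*(c^2 + 2*c) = c*(c + 4)^2*(c + 2)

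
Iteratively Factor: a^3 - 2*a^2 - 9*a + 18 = (a - 3)*(a^2 + a - 6) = (a - 3)*(a + 3)*(a - 2)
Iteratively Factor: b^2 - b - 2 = (b - 2)*(b + 1)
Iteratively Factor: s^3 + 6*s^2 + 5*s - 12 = (s - 1)*(s^2 + 7*s + 12) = (s - 1)*(s + 3)*(s + 4)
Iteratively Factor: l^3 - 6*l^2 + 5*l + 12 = (l - 3)*(l^2 - 3*l - 4) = (l - 3)*(l + 1)*(l - 4)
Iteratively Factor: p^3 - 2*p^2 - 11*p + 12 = (p - 4)*(p^2 + 2*p - 3) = (p - 4)*(p - 1)*(p + 3)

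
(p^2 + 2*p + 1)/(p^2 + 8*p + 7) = (p + 1)/(p + 7)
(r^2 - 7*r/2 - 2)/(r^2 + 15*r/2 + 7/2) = (r - 4)/(r + 7)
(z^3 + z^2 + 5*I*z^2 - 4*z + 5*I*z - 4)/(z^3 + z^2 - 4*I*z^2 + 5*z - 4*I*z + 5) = (z + 4*I)/(z - 5*I)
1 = 1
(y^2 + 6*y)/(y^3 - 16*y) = (y + 6)/(y^2 - 16)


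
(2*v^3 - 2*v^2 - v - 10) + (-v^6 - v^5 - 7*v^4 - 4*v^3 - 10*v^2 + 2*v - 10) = -v^6 - v^5 - 7*v^4 - 2*v^3 - 12*v^2 + v - 20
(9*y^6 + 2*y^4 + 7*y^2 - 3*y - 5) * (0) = 0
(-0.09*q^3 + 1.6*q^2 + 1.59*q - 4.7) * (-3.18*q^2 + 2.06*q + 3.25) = 0.2862*q^5 - 5.2734*q^4 - 2.0527*q^3 + 23.4214*q^2 - 4.5145*q - 15.275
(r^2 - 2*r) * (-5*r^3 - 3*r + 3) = -5*r^5 + 10*r^4 - 3*r^3 + 9*r^2 - 6*r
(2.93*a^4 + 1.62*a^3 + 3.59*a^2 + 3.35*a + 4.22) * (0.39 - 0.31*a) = -0.9083*a^5 + 0.6405*a^4 - 0.4811*a^3 + 0.3616*a^2 - 0.00169999999999981*a + 1.6458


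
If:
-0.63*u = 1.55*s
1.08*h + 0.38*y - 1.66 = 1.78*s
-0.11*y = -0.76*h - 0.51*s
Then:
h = 0.00105064089094348*y + 0.444736289136373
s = 0.21412061357428*y - 0.662744274007144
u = 1.6305613090652 - 0.52680468419069*y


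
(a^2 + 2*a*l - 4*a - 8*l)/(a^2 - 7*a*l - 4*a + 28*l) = (a + 2*l)/(a - 7*l)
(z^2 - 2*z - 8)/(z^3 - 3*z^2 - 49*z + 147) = (z^2 - 2*z - 8)/(z^3 - 3*z^2 - 49*z + 147)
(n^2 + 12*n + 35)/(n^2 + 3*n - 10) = (n + 7)/(n - 2)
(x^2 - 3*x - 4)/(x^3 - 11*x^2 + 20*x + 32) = 1/(x - 8)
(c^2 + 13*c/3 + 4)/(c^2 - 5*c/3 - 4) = (c + 3)/(c - 3)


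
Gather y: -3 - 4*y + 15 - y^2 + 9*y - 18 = -y^2 + 5*y - 6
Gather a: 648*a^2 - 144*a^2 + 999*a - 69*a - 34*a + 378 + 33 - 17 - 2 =504*a^2 + 896*a + 392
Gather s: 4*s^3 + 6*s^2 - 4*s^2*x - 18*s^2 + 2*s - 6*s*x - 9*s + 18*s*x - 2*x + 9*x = 4*s^3 + s^2*(-4*x - 12) + s*(12*x - 7) + 7*x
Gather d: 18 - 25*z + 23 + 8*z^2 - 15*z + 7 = 8*z^2 - 40*z + 48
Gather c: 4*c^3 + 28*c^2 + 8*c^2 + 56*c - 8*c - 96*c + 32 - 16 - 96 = 4*c^3 + 36*c^2 - 48*c - 80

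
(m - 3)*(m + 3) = m^2 - 9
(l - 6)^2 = l^2 - 12*l + 36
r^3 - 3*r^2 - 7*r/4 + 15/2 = (r - 5/2)*(r - 2)*(r + 3/2)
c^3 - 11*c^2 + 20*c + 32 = (c - 8)*(c - 4)*(c + 1)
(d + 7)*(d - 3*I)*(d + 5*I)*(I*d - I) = I*d^4 - 2*d^3 + 6*I*d^3 - 12*d^2 + 8*I*d^2 + 14*d + 90*I*d - 105*I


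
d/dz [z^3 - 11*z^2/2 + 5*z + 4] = 3*z^2 - 11*z + 5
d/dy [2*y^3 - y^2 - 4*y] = 6*y^2 - 2*y - 4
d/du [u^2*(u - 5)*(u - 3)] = 2*u*(2*u^2 - 12*u + 15)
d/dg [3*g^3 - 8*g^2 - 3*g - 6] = 9*g^2 - 16*g - 3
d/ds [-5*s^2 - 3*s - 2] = -10*s - 3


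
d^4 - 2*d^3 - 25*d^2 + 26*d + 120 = (d - 5)*(d - 3)*(d + 2)*(d + 4)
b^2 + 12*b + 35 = (b + 5)*(b + 7)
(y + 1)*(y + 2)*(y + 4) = y^3 + 7*y^2 + 14*y + 8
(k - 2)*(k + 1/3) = k^2 - 5*k/3 - 2/3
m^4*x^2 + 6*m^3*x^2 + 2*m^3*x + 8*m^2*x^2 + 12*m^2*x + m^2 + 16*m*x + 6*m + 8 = (m + 2)*(m + 4)*(m*x + 1)^2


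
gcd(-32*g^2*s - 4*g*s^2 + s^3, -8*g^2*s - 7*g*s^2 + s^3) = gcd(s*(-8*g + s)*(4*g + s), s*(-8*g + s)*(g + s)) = -8*g*s + s^2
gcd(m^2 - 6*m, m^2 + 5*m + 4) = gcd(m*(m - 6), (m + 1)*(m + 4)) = 1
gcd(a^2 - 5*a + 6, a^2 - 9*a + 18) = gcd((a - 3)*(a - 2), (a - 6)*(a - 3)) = a - 3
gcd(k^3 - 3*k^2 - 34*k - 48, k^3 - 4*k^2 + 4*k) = 1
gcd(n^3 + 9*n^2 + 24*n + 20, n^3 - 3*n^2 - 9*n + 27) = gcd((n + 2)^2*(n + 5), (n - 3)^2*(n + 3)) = 1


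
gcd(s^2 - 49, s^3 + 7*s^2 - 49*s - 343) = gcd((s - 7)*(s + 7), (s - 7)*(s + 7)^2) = s^2 - 49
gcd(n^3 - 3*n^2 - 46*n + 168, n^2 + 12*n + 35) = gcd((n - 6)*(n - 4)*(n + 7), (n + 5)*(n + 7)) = n + 7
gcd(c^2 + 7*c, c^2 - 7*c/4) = c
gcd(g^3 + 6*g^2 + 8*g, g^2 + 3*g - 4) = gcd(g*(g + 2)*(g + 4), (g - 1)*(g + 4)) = g + 4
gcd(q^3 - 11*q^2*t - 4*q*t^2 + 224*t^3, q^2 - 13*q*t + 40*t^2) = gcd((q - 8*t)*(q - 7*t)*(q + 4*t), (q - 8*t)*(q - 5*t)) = q - 8*t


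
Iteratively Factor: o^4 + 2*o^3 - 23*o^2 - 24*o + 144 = (o - 3)*(o^3 + 5*o^2 - 8*o - 48) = (o - 3)*(o + 4)*(o^2 + o - 12) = (o - 3)*(o + 4)^2*(o - 3)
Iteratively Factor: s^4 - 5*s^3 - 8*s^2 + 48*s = (s - 4)*(s^3 - s^2 - 12*s) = s*(s - 4)*(s^2 - s - 12) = s*(s - 4)^2*(s + 3)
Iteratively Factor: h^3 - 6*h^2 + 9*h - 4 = (h - 4)*(h^2 - 2*h + 1) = (h - 4)*(h - 1)*(h - 1)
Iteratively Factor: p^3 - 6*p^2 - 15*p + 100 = (p - 5)*(p^2 - p - 20) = (p - 5)^2*(p + 4)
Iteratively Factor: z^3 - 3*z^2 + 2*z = (z)*(z^2 - 3*z + 2) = z*(z - 2)*(z - 1)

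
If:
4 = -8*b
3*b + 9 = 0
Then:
No Solution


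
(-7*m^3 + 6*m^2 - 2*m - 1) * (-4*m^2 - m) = 28*m^5 - 17*m^4 + 2*m^3 + 6*m^2 + m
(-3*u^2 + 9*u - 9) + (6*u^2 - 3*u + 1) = 3*u^2 + 6*u - 8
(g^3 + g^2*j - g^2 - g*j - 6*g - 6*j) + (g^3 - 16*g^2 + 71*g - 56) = 2*g^3 + g^2*j - 17*g^2 - g*j + 65*g - 6*j - 56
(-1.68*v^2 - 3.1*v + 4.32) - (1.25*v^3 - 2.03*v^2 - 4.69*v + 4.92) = -1.25*v^3 + 0.35*v^2 + 1.59*v - 0.6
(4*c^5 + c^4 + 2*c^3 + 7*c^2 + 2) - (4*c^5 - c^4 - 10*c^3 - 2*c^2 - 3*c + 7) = 2*c^4 + 12*c^3 + 9*c^2 + 3*c - 5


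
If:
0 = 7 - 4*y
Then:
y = 7/4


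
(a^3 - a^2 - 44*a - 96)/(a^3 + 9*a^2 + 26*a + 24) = (a - 8)/(a + 2)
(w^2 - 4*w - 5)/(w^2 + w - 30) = (w + 1)/(w + 6)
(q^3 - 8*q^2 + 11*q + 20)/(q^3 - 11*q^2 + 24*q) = (q^3 - 8*q^2 + 11*q + 20)/(q*(q^2 - 11*q + 24))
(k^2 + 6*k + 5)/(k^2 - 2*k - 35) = (k + 1)/(k - 7)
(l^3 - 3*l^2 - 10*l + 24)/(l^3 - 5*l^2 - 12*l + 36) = (l - 4)/(l - 6)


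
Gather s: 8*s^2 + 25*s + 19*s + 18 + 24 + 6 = 8*s^2 + 44*s + 48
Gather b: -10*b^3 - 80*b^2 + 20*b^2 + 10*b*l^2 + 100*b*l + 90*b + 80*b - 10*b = -10*b^3 - 60*b^2 + b*(10*l^2 + 100*l + 160)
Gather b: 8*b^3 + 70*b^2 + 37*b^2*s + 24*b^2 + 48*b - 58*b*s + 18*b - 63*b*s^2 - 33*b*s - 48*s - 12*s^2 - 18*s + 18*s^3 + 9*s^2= 8*b^3 + b^2*(37*s + 94) + b*(-63*s^2 - 91*s + 66) + 18*s^3 - 3*s^2 - 66*s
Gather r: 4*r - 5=4*r - 5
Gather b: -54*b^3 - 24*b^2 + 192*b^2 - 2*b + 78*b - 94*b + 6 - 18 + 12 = -54*b^3 + 168*b^2 - 18*b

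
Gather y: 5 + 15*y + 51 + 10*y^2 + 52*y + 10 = 10*y^2 + 67*y + 66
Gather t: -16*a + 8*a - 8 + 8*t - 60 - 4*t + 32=-8*a + 4*t - 36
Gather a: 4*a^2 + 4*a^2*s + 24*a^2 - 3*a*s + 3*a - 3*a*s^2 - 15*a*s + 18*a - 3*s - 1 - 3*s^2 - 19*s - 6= a^2*(4*s + 28) + a*(-3*s^2 - 18*s + 21) - 3*s^2 - 22*s - 7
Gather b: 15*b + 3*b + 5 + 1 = 18*b + 6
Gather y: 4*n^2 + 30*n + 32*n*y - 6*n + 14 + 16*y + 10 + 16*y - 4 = 4*n^2 + 24*n + y*(32*n + 32) + 20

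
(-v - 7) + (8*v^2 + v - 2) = 8*v^2 - 9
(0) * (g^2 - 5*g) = 0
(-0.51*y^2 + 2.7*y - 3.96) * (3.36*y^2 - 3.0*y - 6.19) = -1.7136*y^4 + 10.602*y^3 - 18.2487*y^2 - 4.833*y + 24.5124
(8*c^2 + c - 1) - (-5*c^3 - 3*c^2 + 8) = 5*c^3 + 11*c^2 + c - 9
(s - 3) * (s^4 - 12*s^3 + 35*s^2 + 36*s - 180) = s^5 - 15*s^4 + 71*s^3 - 69*s^2 - 288*s + 540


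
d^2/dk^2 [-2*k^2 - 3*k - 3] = -4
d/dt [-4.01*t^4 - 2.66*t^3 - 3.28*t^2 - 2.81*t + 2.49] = -16.04*t^3 - 7.98*t^2 - 6.56*t - 2.81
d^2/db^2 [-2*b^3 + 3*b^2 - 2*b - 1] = 6 - 12*b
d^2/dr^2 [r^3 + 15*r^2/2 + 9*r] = 6*r + 15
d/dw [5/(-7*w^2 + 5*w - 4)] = 5*(14*w - 5)/(7*w^2 - 5*w + 4)^2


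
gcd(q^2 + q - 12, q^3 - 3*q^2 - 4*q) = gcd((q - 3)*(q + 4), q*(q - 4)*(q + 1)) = 1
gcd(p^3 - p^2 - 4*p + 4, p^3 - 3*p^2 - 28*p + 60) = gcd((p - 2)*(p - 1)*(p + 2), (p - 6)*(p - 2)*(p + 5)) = p - 2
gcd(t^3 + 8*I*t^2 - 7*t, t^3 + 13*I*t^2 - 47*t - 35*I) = t^2 + 8*I*t - 7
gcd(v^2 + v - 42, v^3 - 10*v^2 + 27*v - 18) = v - 6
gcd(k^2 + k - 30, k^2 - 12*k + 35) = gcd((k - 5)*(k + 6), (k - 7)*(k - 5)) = k - 5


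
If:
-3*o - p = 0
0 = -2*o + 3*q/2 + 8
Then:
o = 3*q/4 + 4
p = -9*q/4 - 12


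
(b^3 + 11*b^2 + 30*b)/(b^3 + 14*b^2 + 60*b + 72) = b*(b + 5)/(b^2 + 8*b + 12)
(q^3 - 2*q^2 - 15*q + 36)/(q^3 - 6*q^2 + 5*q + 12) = (q^2 + q - 12)/(q^2 - 3*q - 4)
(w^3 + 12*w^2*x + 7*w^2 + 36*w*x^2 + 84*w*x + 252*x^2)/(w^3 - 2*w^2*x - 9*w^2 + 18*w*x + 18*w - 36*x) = (w^3 + 12*w^2*x + 7*w^2 + 36*w*x^2 + 84*w*x + 252*x^2)/(w^3 - 2*w^2*x - 9*w^2 + 18*w*x + 18*w - 36*x)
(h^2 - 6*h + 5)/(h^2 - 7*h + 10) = (h - 1)/(h - 2)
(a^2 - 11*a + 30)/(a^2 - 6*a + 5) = (a - 6)/(a - 1)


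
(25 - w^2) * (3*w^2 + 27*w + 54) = -3*w^4 - 27*w^3 + 21*w^2 + 675*w + 1350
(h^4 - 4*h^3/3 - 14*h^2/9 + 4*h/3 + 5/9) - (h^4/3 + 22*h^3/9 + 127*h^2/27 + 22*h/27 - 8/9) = 2*h^4/3 - 34*h^3/9 - 169*h^2/27 + 14*h/27 + 13/9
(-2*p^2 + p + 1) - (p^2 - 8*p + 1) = -3*p^2 + 9*p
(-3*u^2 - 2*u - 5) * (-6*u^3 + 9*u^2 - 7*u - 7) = 18*u^5 - 15*u^4 + 33*u^3 - 10*u^2 + 49*u + 35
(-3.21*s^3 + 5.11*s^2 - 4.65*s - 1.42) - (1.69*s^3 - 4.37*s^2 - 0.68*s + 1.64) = -4.9*s^3 + 9.48*s^2 - 3.97*s - 3.06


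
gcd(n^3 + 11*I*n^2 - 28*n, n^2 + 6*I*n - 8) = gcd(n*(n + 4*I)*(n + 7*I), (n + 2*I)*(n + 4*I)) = n + 4*I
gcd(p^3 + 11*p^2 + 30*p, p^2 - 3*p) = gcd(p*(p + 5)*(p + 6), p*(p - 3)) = p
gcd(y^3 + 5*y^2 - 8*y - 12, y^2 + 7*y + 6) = y^2 + 7*y + 6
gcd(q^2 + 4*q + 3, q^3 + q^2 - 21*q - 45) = q + 3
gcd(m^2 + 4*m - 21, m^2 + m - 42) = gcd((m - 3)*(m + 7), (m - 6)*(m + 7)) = m + 7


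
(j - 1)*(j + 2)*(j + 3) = j^3 + 4*j^2 + j - 6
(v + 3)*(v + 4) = v^2 + 7*v + 12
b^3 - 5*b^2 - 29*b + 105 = (b - 7)*(b - 3)*(b + 5)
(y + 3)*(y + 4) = y^2 + 7*y + 12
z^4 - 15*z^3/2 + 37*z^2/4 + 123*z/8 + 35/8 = (z - 5)*(z - 7/2)*(z + 1/2)^2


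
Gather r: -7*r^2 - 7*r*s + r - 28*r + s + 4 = -7*r^2 + r*(-7*s - 27) + s + 4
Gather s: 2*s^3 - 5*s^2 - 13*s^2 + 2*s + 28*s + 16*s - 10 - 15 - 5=2*s^3 - 18*s^2 + 46*s - 30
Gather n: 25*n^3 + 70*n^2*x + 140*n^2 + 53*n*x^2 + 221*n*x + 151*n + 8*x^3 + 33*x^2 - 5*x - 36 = 25*n^3 + n^2*(70*x + 140) + n*(53*x^2 + 221*x + 151) + 8*x^3 + 33*x^2 - 5*x - 36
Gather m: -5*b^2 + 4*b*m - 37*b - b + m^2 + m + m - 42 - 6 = -5*b^2 - 38*b + m^2 + m*(4*b + 2) - 48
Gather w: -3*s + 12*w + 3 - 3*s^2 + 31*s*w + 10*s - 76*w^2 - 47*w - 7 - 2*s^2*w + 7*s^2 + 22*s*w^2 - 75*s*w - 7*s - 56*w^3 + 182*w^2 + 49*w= 4*s^2 - 56*w^3 + w^2*(22*s + 106) + w*(-2*s^2 - 44*s + 14) - 4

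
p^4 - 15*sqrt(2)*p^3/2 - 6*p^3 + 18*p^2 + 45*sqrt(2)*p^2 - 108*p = p*(p - 6)*(p - 6*sqrt(2))*(p - 3*sqrt(2)/2)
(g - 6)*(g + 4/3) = g^2 - 14*g/3 - 8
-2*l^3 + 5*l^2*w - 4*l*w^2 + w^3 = (-2*l + w)*(-l + w)^2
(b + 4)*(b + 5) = b^2 + 9*b + 20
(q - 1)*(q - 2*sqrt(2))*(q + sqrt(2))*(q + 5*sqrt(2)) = q^4 - q^3 + 4*sqrt(2)*q^3 - 14*q^2 - 4*sqrt(2)*q^2 - 20*sqrt(2)*q + 14*q + 20*sqrt(2)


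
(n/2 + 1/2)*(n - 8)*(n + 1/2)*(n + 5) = n^4/2 - 3*n^3/4 - 22*n^2 - 123*n/4 - 10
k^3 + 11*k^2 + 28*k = k*(k + 4)*(k + 7)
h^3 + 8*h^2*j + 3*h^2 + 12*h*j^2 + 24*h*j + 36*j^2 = (h + 3)*(h + 2*j)*(h + 6*j)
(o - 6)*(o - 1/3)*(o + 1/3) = o^3 - 6*o^2 - o/9 + 2/3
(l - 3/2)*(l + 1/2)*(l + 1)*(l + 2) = l^4 + 2*l^3 - 7*l^2/4 - 17*l/4 - 3/2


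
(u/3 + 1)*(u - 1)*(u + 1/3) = u^3/3 + 7*u^2/9 - 7*u/9 - 1/3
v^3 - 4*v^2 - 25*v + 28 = (v - 7)*(v - 1)*(v + 4)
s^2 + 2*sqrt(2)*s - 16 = (s - 2*sqrt(2))*(s + 4*sqrt(2))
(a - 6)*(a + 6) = a^2 - 36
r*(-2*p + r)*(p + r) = -2*p^2*r - p*r^2 + r^3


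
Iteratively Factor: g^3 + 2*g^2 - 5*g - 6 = (g + 1)*(g^2 + g - 6) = (g + 1)*(g + 3)*(g - 2)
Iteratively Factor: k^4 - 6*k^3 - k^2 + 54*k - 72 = (k - 2)*(k^3 - 4*k^2 - 9*k + 36) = (k - 4)*(k - 2)*(k^2 - 9) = (k - 4)*(k - 2)*(k + 3)*(k - 3)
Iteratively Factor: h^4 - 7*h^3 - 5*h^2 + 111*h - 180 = (h - 3)*(h^3 - 4*h^2 - 17*h + 60) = (h - 5)*(h - 3)*(h^2 + h - 12) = (h - 5)*(h - 3)*(h + 4)*(h - 3)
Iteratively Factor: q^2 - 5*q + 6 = (q - 2)*(q - 3)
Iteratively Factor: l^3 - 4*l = (l - 2)*(l^2 + 2*l) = l*(l - 2)*(l + 2)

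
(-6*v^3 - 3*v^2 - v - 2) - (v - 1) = -6*v^3 - 3*v^2 - 2*v - 1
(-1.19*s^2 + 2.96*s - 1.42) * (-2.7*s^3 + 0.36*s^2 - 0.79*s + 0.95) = 3.213*s^5 - 8.4204*s^4 + 5.8397*s^3 - 3.9801*s^2 + 3.9338*s - 1.349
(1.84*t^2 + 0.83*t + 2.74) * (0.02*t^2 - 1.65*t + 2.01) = 0.0368*t^4 - 3.0194*t^3 + 2.3837*t^2 - 2.8527*t + 5.5074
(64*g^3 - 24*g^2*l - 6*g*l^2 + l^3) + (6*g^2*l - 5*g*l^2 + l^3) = 64*g^3 - 18*g^2*l - 11*g*l^2 + 2*l^3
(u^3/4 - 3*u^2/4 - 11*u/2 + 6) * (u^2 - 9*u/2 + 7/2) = u^5/4 - 15*u^4/8 - 5*u^3/4 + 225*u^2/8 - 185*u/4 + 21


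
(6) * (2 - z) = 12 - 6*z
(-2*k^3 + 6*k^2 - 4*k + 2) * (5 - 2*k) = 4*k^4 - 22*k^3 + 38*k^2 - 24*k + 10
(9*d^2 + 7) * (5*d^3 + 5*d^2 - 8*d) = 45*d^5 + 45*d^4 - 37*d^3 + 35*d^2 - 56*d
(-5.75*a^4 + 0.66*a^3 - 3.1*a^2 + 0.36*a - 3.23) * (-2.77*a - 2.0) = 15.9275*a^5 + 9.6718*a^4 + 7.267*a^3 + 5.2028*a^2 + 8.2271*a + 6.46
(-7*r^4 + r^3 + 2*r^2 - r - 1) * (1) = -7*r^4 + r^3 + 2*r^2 - r - 1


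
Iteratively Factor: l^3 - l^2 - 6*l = (l + 2)*(l^2 - 3*l) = l*(l + 2)*(l - 3)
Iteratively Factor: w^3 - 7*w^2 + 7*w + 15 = (w - 3)*(w^2 - 4*w - 5) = (w - 5)*(w - 3)*(w + 1)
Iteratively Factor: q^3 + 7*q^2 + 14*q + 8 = (q + 4)*(q^2 + 3*q + 2) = (q + 1)*(q + 4)*(q + 2)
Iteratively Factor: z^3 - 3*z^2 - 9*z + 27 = (z - 3)*(z^2 - 9) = (z - 3)*(z + 3)*(z - 3)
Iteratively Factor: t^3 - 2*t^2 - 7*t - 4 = (t + 1)*(t^2 - 3*t - 4) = (t - 4)*(t + 1)*(t + 1)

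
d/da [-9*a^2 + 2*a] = 2 - 18*a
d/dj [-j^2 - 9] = -2*j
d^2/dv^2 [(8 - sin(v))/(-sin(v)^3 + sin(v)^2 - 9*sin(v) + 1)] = (-4*sin(v)^7 + 75*sin(v)^6 - 47*sin(v)^5 + 52*sin(v)^4 - 26*sin(v)^3 + 139*sin(v)^2 + 449*sin(v) - 1262)/(sin(v)^3 - sin(v)^2 + 9*sin(v) - 1)^3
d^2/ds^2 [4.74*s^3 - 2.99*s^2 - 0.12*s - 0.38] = 28.44*s - 5.98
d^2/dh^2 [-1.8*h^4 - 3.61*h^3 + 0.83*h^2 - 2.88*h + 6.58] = -21.6*h^2 - 21.66*h + 1.66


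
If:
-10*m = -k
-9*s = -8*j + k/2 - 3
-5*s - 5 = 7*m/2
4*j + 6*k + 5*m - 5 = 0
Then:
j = -55/36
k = 200/117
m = 20/117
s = -131/117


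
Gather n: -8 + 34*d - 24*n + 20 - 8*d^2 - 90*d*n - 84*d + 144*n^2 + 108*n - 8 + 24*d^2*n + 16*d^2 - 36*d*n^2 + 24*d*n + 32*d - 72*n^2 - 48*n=8*d^2 - 18*d + n^2*(72 - 36*d) + n*(24*d^2 - 66*d + 36) + 4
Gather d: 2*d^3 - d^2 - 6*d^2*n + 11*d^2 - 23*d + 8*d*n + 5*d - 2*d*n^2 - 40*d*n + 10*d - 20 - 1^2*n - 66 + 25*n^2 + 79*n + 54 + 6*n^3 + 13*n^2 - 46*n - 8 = 2*d^3 + d^2*(10 - 6*n) + d*(-2*n^2 - 32*n - 8) + 6*n^3 + 38*n^2 + 32*n - 40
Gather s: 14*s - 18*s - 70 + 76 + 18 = 24 - 4*s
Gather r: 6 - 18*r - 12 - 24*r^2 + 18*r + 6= -24*r^2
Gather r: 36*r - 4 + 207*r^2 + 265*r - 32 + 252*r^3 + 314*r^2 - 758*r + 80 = 252*r^3 + 521*r^2 - 457*r + 44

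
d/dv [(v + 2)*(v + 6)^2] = (v + 6)*(3*v + 10)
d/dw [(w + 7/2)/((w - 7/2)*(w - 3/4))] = 32*(-2*w^2 - 14*w + 35)/(64*w^4 - 544*w^3 + 1492*w^2 - 1428*w + 441)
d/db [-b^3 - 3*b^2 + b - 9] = -3*b^2 - 6*b + 1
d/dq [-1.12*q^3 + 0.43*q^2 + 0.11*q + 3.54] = -3.36*q^2 + 0.86*q + 0.11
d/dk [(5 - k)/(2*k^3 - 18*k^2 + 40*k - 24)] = (k^3 - 12*k^2 + 45*k - 44)/(k^6 - 18*k^5 + 121*k^4 - 384*k^3 + 616*k^2 - 480*k + 144)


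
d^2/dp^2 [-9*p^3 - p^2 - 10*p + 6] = -54*p - 2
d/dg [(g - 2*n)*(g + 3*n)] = 2*g + n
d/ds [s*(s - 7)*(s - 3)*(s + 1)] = 4*s^3 - 27*s^2 + 22*s + 21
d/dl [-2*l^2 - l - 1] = -4*l - 1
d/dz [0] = 0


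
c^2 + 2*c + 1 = (c + 1)^2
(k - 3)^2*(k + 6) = k^3 - 27*k + 54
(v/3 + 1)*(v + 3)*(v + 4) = v^3/3 + 10*v^2/3 + 11*v + 12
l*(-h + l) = -h*l + l^2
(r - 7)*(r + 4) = r^2 - 3*r - 28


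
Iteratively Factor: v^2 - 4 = (v + 2)*(v - 2)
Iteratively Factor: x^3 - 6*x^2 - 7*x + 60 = (x - 5)*(x^2 - x - 12) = (x - 5)*(x - 4)*(x + 3)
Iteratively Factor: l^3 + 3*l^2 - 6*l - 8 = (l + 4)*(l^2 - l - 2) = (l + 1)*(l + 4)*(l - 2)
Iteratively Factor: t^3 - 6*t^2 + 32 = (t - 4)*(t^2 - 2*t - 8) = (t - 4)^2*(t + 2)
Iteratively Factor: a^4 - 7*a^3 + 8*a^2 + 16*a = (a - 4)*(a^3 - 3*a^2 - 4*a) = (a - 4)^2*(a^2 + a) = a*(a - 4)^2*(a + 1)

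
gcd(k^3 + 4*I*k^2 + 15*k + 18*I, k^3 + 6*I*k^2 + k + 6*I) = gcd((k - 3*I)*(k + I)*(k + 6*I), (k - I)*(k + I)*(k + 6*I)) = k^2 + 7*I*k - 6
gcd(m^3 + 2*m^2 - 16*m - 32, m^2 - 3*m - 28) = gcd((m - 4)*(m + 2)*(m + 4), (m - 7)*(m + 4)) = m + 4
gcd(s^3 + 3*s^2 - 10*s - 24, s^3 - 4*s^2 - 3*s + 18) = s^2 - s - 6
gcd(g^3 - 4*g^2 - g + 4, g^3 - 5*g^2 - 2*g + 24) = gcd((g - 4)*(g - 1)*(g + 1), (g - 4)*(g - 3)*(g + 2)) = g - 4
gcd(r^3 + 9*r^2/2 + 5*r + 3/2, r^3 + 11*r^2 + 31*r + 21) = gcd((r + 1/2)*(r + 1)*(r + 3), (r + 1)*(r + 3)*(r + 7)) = r^2 + 4*r + 3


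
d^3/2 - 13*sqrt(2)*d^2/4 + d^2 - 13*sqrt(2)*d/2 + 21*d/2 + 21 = (d/2 + 1)*(d - 7*sqrt(2)/2)*(d - 3*sqrt(2))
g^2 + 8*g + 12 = (g + 2)*(g + 6)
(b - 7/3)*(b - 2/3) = b^2 - 3*b + 14/9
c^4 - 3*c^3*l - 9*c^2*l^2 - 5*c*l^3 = c*(c - 5*l)*(c + l)^2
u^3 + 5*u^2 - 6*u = u*(u - 1)*(u + 6)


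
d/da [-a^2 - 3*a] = -2*a - 3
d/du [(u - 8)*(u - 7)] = 2*u - 15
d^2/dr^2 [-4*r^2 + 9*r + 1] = -8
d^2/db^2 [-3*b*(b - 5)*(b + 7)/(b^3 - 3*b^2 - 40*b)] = 30*(-b^3 - 3*b^2 - 111*b + 71)/(b^6 - 9*b^5 - 93*b^4 + 693*b^3 + 3720*b^2 - 14400*b - 64000)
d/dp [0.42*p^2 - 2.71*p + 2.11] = 0.84*p - 2.71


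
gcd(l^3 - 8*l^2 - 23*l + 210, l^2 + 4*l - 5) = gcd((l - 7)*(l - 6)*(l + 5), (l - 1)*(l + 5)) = l + 5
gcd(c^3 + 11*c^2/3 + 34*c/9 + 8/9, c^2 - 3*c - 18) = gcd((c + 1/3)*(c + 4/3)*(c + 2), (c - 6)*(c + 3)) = 1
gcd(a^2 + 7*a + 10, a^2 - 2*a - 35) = a + 5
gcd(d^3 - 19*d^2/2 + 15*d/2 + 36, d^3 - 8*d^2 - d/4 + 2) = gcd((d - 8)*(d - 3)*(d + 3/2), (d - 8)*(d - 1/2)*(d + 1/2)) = d - 8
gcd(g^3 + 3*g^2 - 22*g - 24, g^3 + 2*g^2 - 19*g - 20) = g^2 - 3*g - 4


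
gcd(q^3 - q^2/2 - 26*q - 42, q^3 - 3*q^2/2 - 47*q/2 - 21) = q^2 - 5*q/2 - 21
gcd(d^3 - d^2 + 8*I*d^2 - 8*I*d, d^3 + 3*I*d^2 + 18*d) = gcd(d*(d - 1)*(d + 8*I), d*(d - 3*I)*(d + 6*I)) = d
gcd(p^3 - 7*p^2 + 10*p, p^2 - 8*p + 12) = p - 2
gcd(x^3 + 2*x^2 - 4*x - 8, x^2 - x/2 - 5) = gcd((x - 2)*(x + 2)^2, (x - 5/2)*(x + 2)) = x + 2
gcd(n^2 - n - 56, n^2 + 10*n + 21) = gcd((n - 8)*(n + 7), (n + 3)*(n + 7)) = n + 7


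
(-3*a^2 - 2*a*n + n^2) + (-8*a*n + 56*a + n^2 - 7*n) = -3*a^2 - 10*a*n + 56*a + 2*n^2 - 7*n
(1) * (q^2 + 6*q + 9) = q^2 + 6*q + 9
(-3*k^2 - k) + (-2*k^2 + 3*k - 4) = -5*k^2 + 2*k - 4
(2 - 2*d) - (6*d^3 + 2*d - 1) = -6*d^3 - 4*d + 3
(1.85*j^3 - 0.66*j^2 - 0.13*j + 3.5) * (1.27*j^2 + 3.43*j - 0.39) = 2.3495*j^5 + 5.5073*j^4 - 3.1504*j^3 + 4.2565*j^2 + 12.0557*j - 1.365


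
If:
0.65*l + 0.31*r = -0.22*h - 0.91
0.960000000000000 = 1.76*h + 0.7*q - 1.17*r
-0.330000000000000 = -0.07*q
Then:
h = 0.664772727272727*r - 1.32954545454545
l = -0.701923076923077*r - 0.95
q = 4.71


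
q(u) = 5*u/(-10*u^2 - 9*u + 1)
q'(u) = 5*u*(20*u + 9)/(-10*u^2 - 9*u + 1)^2 + 5/(-10*u^2 - 9*u + 1) = 5*(10*u^2 + 1)/(100*u^4 + 180*u^3 + 61*u^2 - 18*u + 1)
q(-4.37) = 0.15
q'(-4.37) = 0.04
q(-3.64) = 0.18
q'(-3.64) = 0.07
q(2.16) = -0.17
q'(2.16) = 0.06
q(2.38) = -0.15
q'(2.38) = 0.05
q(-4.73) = 0.13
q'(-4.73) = 0.03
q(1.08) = -0.26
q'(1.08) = 0.15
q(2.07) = -0.17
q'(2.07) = 0.06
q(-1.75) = 0.63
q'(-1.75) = 0.82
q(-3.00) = 0.24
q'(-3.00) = 0.12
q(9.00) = -0.05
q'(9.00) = 0.01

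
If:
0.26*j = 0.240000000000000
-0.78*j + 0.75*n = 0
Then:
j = 0.92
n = 0.96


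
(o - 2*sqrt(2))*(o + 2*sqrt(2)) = o^2 - 8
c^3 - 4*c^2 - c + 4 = (c - 4)*(c - 1)*(c + 1)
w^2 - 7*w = w*(w - 7)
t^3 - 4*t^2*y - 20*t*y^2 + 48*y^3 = (t - 6*y)*(t - 2*y)*(t + 4*y)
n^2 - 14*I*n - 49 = (n - 7*I)^2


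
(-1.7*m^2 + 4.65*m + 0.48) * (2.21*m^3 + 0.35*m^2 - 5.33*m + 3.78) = -3.757*m^5 + 9.6815*m^4 + 11.7493*m^3 - 31.0425*m^2 + 15.0186*m + 1.8144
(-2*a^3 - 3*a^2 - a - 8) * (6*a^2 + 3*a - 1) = -12*a^5 - 24*a^4 - 13*a^3 - 48*a^2 - 23*a + 8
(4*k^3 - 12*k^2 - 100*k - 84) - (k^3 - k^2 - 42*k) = 3*k^3 - 11*k^2 - 58*k - 84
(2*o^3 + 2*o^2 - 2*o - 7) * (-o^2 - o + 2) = -2*o^5 - 4*o^4 + 4*o^3 + 13*o^2 + 3*o - 14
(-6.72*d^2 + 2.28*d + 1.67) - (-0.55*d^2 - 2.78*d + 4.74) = -6.17*d^2 + 5.06*d - 3.07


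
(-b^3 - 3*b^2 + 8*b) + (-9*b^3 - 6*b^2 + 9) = -10*b^3 - 9*b^2 + 8*b + 9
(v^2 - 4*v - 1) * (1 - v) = -v^3 + 5*v^2 - 3*v - 1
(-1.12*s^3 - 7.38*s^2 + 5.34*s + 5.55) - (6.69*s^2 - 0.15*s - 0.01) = -1.12*s^3 - 14.07*s^2 + 5.49*s + 5.56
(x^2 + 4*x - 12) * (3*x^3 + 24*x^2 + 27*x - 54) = 3*x^5 + 36*x^4 + 87*x^3 - 234*x^2 - 540*x + 648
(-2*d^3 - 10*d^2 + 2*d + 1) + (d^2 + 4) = -2*d^3 - 9*d^2 + 2*d + 5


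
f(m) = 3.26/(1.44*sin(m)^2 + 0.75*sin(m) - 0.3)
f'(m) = 3.26*(-2.88*sin(m)*cos(m) - 0.75*cos(m))/(1.44*sin(m)^2 + 0.75*sin(m) - 0.3)^2 = -(9.3888*sin(m) + 2.445)*cos(m)/(1.44*sin(m)^2 + 0.75*sin(m) - 0.3)^2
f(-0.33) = -8.32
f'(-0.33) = 3.68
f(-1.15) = 15.15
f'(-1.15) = 54.05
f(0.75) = 3.70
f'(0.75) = -8.35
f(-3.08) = -9.57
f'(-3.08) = 16.05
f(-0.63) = -13.47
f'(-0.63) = 42.57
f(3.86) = -19.20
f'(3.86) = -97.50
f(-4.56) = 1.76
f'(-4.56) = 0.52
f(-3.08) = -9.57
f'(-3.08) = 16.05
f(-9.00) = -8.94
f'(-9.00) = -9.77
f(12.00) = -11.33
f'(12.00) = 26.41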